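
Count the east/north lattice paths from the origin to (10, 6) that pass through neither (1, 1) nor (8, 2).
Number of paths = 3569

Inclusion–exclusion. Total paths: C(16, 10) = 8008. Through P₁: C(2, 1)·C(14, 9) = 4004. Through P₂: C(10, 8)·C(6, 2) = 675. Since P₁ is strictly southwest of P₂, a monotone path through both must visit P₁ then P₂; paths through both = C(2, 1)·C(8, 7)·C(6, 2) = 240. Avoid both = 8008 − 4004 − 675 + 240 = 3569.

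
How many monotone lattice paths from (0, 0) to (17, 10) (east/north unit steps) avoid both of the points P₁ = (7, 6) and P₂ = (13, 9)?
Number of paths = 4952189

Inclusion–exclusion. Total paths: C(27, 17) = 8436285. Through P₁: C(13, 7)·C(14, 10) = 1717716. Through P₂: C(22, 13)·C(5, 4) = 2487100. Since P₁ is strictly southwest of P₂, a monotone path through both must visit P₁ then P₂; paths through both = C(13, 7)·C(9, 6)·C(5, 4) = 720720. Avoid both = 8436285 − 1717716 − 2487100 + 720720 = 4952189.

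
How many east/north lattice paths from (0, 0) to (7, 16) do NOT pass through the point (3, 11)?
Number of paths = 199293

Total paths from (0, 0) to (7, 16): C(23, 7) = 245157. Paths through (3, 11): (paths (0, 0) → (3, 11)) × (paths (3, 11) → (7, 16)) = C(14, 3) · C(9, 4) = 364 · 126 = 45864. Avoidance count = 245157 − 45864 = 199293.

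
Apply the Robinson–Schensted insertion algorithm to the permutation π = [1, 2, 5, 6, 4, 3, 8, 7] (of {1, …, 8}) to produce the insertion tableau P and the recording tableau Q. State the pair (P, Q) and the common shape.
P = [1, 2, 3, 6, 7] / [4, 8] / [5];  Q = [1, 2, 3, 4, 7] / [5, 8] / [6];  common shape = (5, 2, 1)

Row-insert the values π_1, π_2, … into P one at a time, bumping the leftmost entry strictly greater than the inserted value down to the next row. The recording tableau Q records, in position (i, j), the step at which that cell was added to P.
  Insert 1 (step 1): P = [1];  Q = [1]
  Insert 2 (step 2): P = [1, 2];  Q = [1, 2]
  Insert 5 (step 3): P = [1, 2, 5];  Q = [1, 2, 3]
  Insert 6 (step 4): P = [1, 2, 5, 6];  Q = [1, 2, 3, 4]
  Insert 4 (step 5): P = [1, 2, 4, 6] / [5];  Q = [1, 2, 3, 4] / [5]
  Insert 3 (step 6): P = [1, 2, 3, 6] / [4] / [5];  Q = [1, 2, 3, 4] / [5] / [6]
  Insert 8 (step 7): P = [1, 2, 3, 6, 8] / [4] / [5];  Q = [1, 2, 3, 4, 7] / [5] / [6]
  Insert 7 (step 8): P = [1, 2, 3, 6, 7] / [4, 8] / [5];  Q = [1, 2, 3, 4, 7] / [5, 8] / [6]
Final shape: (5, 2, 1).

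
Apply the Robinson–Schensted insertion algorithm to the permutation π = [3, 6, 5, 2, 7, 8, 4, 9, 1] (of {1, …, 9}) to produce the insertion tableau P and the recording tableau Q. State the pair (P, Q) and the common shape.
P = [1, 4, 7, 8, 9] / [2, 5] / [3] / [6];  Q = [1, 2, 5, 6, 8] / [3, 7] / [4] / [9];  common shape = (5, 2, 1, 1)

Row-insert the values π_1, π_2, … into P one at a time, bumping the leftmost entry strictly greater than the inserted value down to the next row. The recording tableau Q records, in position (i, j), the step at which that cell was added to P.
  Insert 3 (step 1): P = [3];  Q = [1]
  Insert 6 (step 2): P = [3, 6];  Q = [1, 2]
  Insert 5 (step 3): P = [3, 5] / [6];  Q = [1, 2] / [3]
  Insert 2 (step 4): P = [2, 5] / [3] / [6];  Q = [1, 2] / [3] / [4]
  Insert 7 (step 5): P = [2, 5, 7] / [3] / [6];  Q = [1, 2, 5] / [3] / [4]
  Insert 8 (step 6): P = [2, 5, 7, 8] / [3] / [6];  Q = [1, 2, 5, 6] / [3] / [4]
  Insert 4 (step 7): P = [2, 4, 7, 8] / [3, 5] / [6];  Q = [1, 2, 5, 6] / [3, 7] / [4]
  Insert 9 (step 8): P = [2, 4, 7, 8, 9] / [3, 5] / [6];  Q = [1, 2, 5, 6, 8] / [3, 7] / [4]
  Insert 1 (step 9): P = [1, 4, 7, 8, 9] / [2, 5] / [3] / [6];  Q = [1, 2, 5, 6, 8] / [3, 7] / [4] / [9]
Final shape: (5, 2, 1, 1).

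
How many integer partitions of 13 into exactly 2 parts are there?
p(13, 2 parts) = 6

Partitions of n into exactly k parts ↔ partitions of n − k into at most k parts (subtract 1 from each part). For n = 13, k = 2, the partitions are: 12+1, 11+2, 10+3, 9+4, 8+5, 7+6. Count = 6.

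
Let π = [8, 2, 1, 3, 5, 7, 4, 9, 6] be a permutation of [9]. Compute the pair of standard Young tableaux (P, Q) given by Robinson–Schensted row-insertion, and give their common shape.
P = [1, 3, 4, 6, 9] / [2, 5, 7] / [8];  Q = [1, 4, 5, 6, 8] / [2, 7, 9] / [3];  common shape = (5, 3, 1)

Row-insert the values π_1, π_2, … into P one at a time, bumping the leftmost entry strictly greater than the inserted value down to the next row. The recording tableau Q records, in position (i, j), the step at which that cell was added to P.
  Insert 8 (step 1): P = [8];  Q = [1]
  Insert 2 (step 2): P = [2] / [8];  Q = [1] / [2]
  Insert 1 (step 3): P = [1] / [2] / [8];  Q = [1] / [2] / [3]
  Insert 3 (step 4): P = [1, 3] / [2] / [8];  Q = [1, 4] / [2] / [3]
  Insert 5 (step 5): P = [1, 3, 5] / [2] / [8];  Q = [1, 4, 5] / [2] / [3]
  Insert 7 (step 6): P = [1, 3, 5, 7] / [2] / [8];  Q = [1, 4, 5, 6] / [2] / [3]
  Insert 4 (step 7): P = [1, 3, 4, 7] / [2, 5] / [8];  Q = [1, 4, 5, 6] / [2, 7] / [3]
  Insert 9 (step 8): P = [1, 3, 4, 7, 9] / [2, 5] / [8];  Q = [1, 4, 5, 6, 8] / [2, 7] / [3]
  Insert 6 (step 9): P = [1, 3, 4, 6, 9] / [2, 5, 7] / [8];  Q = [1, 4, 5, 6, 8] / [2, 7, 9] / [3]
Final shape: (5, 3, 1).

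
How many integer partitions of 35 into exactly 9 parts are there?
p(35, 9 parts) = 1549

Partitions of n into exactly k parts are in bijection with partitions of n − k into at most k parts (subtract 1 from each part). So p(35, exactly 9) = p(26, parts ≤ 9). Computing via the recurrence p(m, j) = p(m, j−1) + p(m−j, j) gives 1549.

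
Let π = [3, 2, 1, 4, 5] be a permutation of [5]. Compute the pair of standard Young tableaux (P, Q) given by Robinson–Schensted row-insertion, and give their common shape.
P = [1, 4, 5] / [2] / [3];  Q = [1, 4, 5] / [2] / [3];  common shape = (3, 1, 1)

Row-insert the values π_1, π_2, … into P one at a time, bumping the leftmost entry strictly greater than the inserted value down to the next row. The recording tableau Q records, in position (i, j), the step at which that cell was added to P.
  Insert 3 (step 1): P = [3];  Q = [1]
  Insert 2 (step 2): P = [2] / [3];  Q = [1] / [2]
  Insert 1 (step 3): P = [1] / [2] / [3];  Q = [1] / [2] / [3]
  Insert 4 (step 4): P = [1, 4] / [2] / [3];  Q = [1, 4] / [2] / [3]
  Insert 5 (step 5): P = [1, 4, 5] / [2] / [3];  Q = [1, 4, 5] / [2] / [3]
Final shape: (3, 1, 1).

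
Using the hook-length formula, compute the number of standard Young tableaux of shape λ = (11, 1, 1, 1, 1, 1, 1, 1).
# SYT of shape (11, 1, 1, 1, 1, 1, 1, 1) = 19448

Hook-length formula: f^λ = n! / Π hook(c), product over all cells c of the Young diagram. For λ = (11, 1, 1, 1, 1, 1, 1, 1), n = 18 boxes. Hook lengths by row (left-to-right, top-to-bottom): [18, 10, 9, 8, 7, 6, 5, 4, 3, 2, 1]; [7]; [6]; [5]; [4]; [3]; [2]; [1]. Product of hooks = 329204736000. So f^λ = 18! / 329204736000 = 6402373705728000 / 329204736000 = 19448.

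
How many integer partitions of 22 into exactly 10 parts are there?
p(22, 10 parts) = 75

Partitions of n into exactly k parts are in bijection with partitions of n − k into at most k parts (subtract 1 from each part). So p(22, exactly 10) = p(12, parts ≤ 10). Computing via the recurrence p(m, j) = p(m, j−1) + p(m−j, j) gives 75.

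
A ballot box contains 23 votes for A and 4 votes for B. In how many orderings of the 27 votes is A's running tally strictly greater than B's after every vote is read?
Strict-lead orderings = 12350

Total orderings of the 27 votes with 23 for A: C(27, 23) = 17550. By the Bertrand ballot formula (Cycle Lemma / reflection principle), the number of orderings in which A is strictly ahead of B throughout is (p − q)/(p + q) · C(p + q, p) = (23 − 4)/(23 + 4) · 17550 = 12350.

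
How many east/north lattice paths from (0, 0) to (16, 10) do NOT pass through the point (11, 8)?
Number of paths = 3724513

Total paths from (0, 0) to (16, 10): C(26, 16) = 5311735. Paths through (11, 8): (paths (0, 0) → (11, 8)) × (paths (11, 8) → (16, 10)) = C(19, 11) · C(7, 5) = 75582 · 21 = 1587222. Avoidance count = 5311735 − 1587222 = 3724513.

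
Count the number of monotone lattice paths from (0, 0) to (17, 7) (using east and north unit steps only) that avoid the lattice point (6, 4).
Number of paths = 269664

Total paths from (0, 0) to (17, 7): C(24, 17) = 346104. Paths through (6, 4): (paths (0, 0) → (6, 4)) × (paths (6, 4) → (17, 7)) = C(10, 6) · C(14, 11) = 210 · 364 = 76440. Avoidance count = 346104 − 76440 = 269664.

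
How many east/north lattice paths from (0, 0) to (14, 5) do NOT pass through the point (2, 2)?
Number of paths = 8898

Total paths from (0, 0) to (14, 5): C(19, 14) = 11628. Paths through (2, 2): (paths (0, 0) → (2, 2)) × (paths (2, 2) → (14, 5)) = C(4, 2) · C(15, 12) = 6 · 455 = 2730. Avoidance count = 11628 − 2730 = 8898.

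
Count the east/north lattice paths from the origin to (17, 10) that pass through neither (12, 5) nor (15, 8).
Number of paths = 4677585

Inclusion–exclusion. Total paths: C(27, 17) = 8436285. Through P₁: C(17, 12)·C(10, 5) = 1559376. Through P₂: C(23, 15)·C(4, 2) = 2941884. Since P₁ is strictly southwest of P₂, a monotone path through both must visit P₁ then P₂; paths through both = C(17, 12)·C(6, 3)·C(4, 2) = 742560. Avoid both = 8436285 − 1559376 − 2941884 + 742560 = 4677585.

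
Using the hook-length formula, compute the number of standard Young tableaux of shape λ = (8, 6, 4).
# SYT of shape (8, 6, 4) = 787644

Hook-length formula: f^λ = n! / Π hook(c), product over all cells c of the Young diagram. For λ = (8, 6, 4), n = 18 boxes. Hook lengths by row (left-to-right, top-to-bottom): [10, 9, 8, 7, 5, 4, 2, 1]; [7, 6, 5, 4, 2, 1]; [4, 3, 2, 1]. Product of hooks = 8128512000. So f^λ = 18! / 8128512000 = 6402373705728000 / 8128512000 = 787644.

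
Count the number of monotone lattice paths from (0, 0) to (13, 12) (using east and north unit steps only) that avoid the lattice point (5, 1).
Number of paths = 4746808

Total paths from (0, 0) to (13, 12): C(25, 13) = 5200300. Paths through (5, 1): (paths (0, 0) → (5, 1)) × (paths (5, 1) → (13, 12)) = C(6, 5) · C(19, 8) = 6 · 75582 = 453492. Avoidance count = 5200300 − 453492 = 4746808.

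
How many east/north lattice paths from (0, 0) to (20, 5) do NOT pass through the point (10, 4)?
Number of paths = 42119

Total paths from (0, 0) to (20, 5): C(25, 20) = 53130. Paths through (10, 4): (paths (0, 0) → (10, 4)) × (paths (10, 4) → (20, 5)) = C(14, 10) · C(11, 10) = 1001 · 11 = 11011. Avoidance count = 53130 − 11011 = 42119.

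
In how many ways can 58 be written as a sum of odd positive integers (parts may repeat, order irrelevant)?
p_odd(58) = 8808

Enumerate partitions using only odd parts via the recurrence o(n, m) = o(n, m−2) + o(n−m, m) over odd m, starting from the largest odd part ≤ n. This gives p_odd(58) = 8808. (Euler's theorem: equals the count of distinct-part partitions.)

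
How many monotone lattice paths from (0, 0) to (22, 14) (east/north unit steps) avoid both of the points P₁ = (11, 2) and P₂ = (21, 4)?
Number of paths = 3690752594

Inclusion–exclusion. Total paths: C(36, 22) = 3796297200. Through P₁: C(13, 11)·C(23, 11) = 105462084. Through P₂: C(25, 21)·C(11, 1) = 139150. Since P₁ is strictly southwest of P₂, a monotone path through both must visit P₁ then P₂; paths through both = C(13, 11)·C(12, 10)·C(11, 1) = 56628. Avoid both = 3796297200 − 105462084 − 139150 + 56628 = 3690752594.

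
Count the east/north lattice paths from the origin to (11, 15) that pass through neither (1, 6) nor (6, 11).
Number of paths = 5742402

Inclusion–exclusion. Total paths: C(26, 11) = 7726160. Through P₁: C(7, 1)·C(19, 10) = 646646. Through P₂: C(17, 6)·C(9, 5) = 1559376. Since P₁ is strictly southwest of P₂, a monotone path through both must visit P₁ then P₂; paths through both = C(7, 1)·C(10, 5)·C(9, 5) = 222264. Avoid both = 7726160 − 646646 − 1559376 + 222264 = 5742402.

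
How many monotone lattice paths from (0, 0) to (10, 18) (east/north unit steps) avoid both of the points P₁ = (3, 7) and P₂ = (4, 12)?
Number of paths = 8287830

Inclusion–exclusion. Total paths: C(28, 10) = 13123110. Through P₁: C(10, 3)·C(18, 7) = 3818880. Through P₂: C(16, 4)·C(12, 6) = 1681680. Since P₁ is strictly southwest of P₂, a monotone path through both must visit P₁ then P₂; paths through both = C(10, 3)·C(6, 1)·C(12, 6) = 665280. Avoid both = 13123110 − 3818880 − 1681680 + 665280 = 8287830.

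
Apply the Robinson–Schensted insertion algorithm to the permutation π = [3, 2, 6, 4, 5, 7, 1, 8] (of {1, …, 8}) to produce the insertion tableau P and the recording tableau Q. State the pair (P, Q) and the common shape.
P = [1, 4, 5, 7, 8] / [2, 6] / [3];  Q = [1, 3, 5, 6, 8] / [2, 4] / [7];  common shape = (5, 2, 1)

Row-insert the values π_1, π_2, … into P one at a time, bumping the leftmost entry strictly greater than the inserted value down to the next row. The recording tableau Q records, in position (i, j), the step at which that cell was added to P.
  Insert 3 (step 1): P = [3];  Q = [1]
  Insert 2 (step 2): P = [2] / [3];  Q = [1] / [2]
  Insert 6 (step 3): P = [2, 6] / [3];  Q = [1, 3] / [2]
  Insert 4 (step 4): P = [2, 4] / [3, 6];  Q = [1, 3] / [2, 4]
  Insert 5 (step 5): P = [2, 4, 5] / [3, 6];  Q = [1, 3, 5] / [2, 4]
  Insert 7 (step 6): P = [2, 4, 5, 7] / [3, 6];  Q = [1, 3, 5, 6] / [2, 4]
  Insert 1 (step 7): P = [1, 4, 5, 7] / [2, 6] / [3];  Q = [1, 3, 5, 6] / [2, 4] / [7]
  Insert 8 (step 8): P = [1, 4, 5, 7, 8] / [2, 6] / [3];  Q = [1, 3, 5, 6, 8] / [2, 4] / [7]
Final shape: (5, 2, 1).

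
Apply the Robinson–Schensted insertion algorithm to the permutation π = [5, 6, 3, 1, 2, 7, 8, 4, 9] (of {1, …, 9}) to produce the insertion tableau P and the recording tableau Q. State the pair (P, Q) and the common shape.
P = [1, 2, 4, 8, 9] / [3, 6, 7] / [5];  Q = [1, 2, 6, 7, 9] / [3, 5, 8] / [4];  common shape = (5, 3, 1)

Row-insert the values π_1, π_2, … into P one at a time, bumping the leftmost entry strictly greater than the inserted value down to the next row. The recording tableau Q records, in position (i, j), the step at which that cell was added to P.
  Insert 5 (step 1): P = [5];  Q = [1]
  Insert 6 (step 2): P = [5, 6];  Q = [1, 2]
  Insert 3 (step 3): P = [3, 6] / [5];  Q = [1, 2] / [3]
  Insert 1 (step 4): P = [1, 6] / [3] / [5];  Q = [1, 2] / [3] / [4]
  Insert 2 (step 5): P = [1, 2] / [3, 6] / [5];  Q = [1, 2] / [3, 5] / [4]
  Insert 7 (step 6): P = [1, 2, 7] / [3, 6] / [5];  Q = [1, 2, 6] / [3, 5] / [4]
  Insert 8 (step 7): P = [1, 2, 7, 8] / [3, 6] / [5];  Q = [1, 2, 6, 7] / [3, 5] / [4]
  Insert 4 (step 8): P = [1, 2, 4, 8] / [3, 6, 7] / [5];  Q = [1, 2, 6, 7] / [3, 5, 8] / [4]
  Insert 9 (step 9): P = [1, 2, 4, 8, 9] / [3, 6, 7] / [5];  Q = [1, 2, 6, 7, 9] / [3, 5, 8] / [4]
Final shape: (5, 3, 1).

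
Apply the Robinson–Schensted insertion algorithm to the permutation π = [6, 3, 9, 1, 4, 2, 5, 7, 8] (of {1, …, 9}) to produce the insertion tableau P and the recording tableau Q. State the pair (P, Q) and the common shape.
P = [1, 2, 5, 7, 8] / [3, 4] / [6, 9];  Q = [1, 3, 7, 8, 9] / [2, 5] / [4, 6];  common shape = (5, 2, 2)

Row-insert the values π_1, π_2, … into P one at a time, bumping the leftmost entry strictly greater than the inserted value down to the next row. The recording tableau Q records, in position (i, j), the step at which that cell was added to P.
  Insert 6 (step 1): P = [6];  Q = [1]
  Insert 3 (step 2): P = [3] / [6];  Q = [1] / [2]
  Insert 9 (step 3): P = [3, 9] / [6];  Q = [1, 3] / [2]
  Insert 1 (step 4): P = [1, 9] / [3] / [6];  Q = [1, 3] / [2] / [4]
  Insert 4 (step 5): P = [1, 4] / [3, 9] / [6];  Q = [1, 3] / [2, 5] / [4]
  Insert 2 (step 6): P = [1, 2] / [3, 4] / [6, 9];  Q = [1, 3] / [2, 5] / [4, 6]
  Insert 5 (step 7): P = [1, 2, 5] / [3, 4] / [6, 9];  Q = [1, 3, 7] / [2, 5] / [4, 6]
  Insert 7 (step 8): P = [1, 2, 5, 7] / [3, 4] / [6, 9];  Q = [1, 3, 7, 8] / [2, 5] / [4, 6]
  Insert 8 (step 9): P = [1, 2, 5, 7, 8] / [3, 4] / [6, 9];  Q = [1, 3, 7, 8, 9] / [2, 5] / [4, 6]
Final shape: (5, 2, 2).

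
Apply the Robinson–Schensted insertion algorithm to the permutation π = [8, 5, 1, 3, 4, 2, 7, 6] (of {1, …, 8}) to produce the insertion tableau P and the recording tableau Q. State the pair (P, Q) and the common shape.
P = [1, 2, 4, 6] / [3, 7] / [5] / [8];  Q = [1, 4, 5, 7] / [2, 8] / [3] / [6];  common shape = (4, 2, 1, 1)

Row-insert the values π_1, π_2, … into P one at a time, bumping the leftmost entry strictly greater than the inserted value down to the next row. The recording tableau Q records, in position (i, j), the step at which that cell was added to P.
  Insert 8 (step 1): P = [8];  Q = [1]
  Insert 5 (step 2): P = [5] / [8];  Q = [1] / [2]
  Insert 1 (step 3): P = [1] / [5] / [8];  Q = [1] / [2] / [3]
  Insert 3 (step 4): P = [1, 3] / [5] / [8];  Q = [1, 4] / [2] / [3]
  Insert 4 (step 5): P = [1, 3, 4] / [5] / [8];  Q = [1, 4, 5] / [2] / [3]
  Insert 2 (step 6): P = [1, 2, 4] / [3] / [5] / [8];  Q = [1, 4, 5] / [2] / [3] / [6]
  Insert 7 (step 7): P = [1, 2, 4, 7] / [3] / [5] / [8];  Q = [1, 4, 5, 7] / [2] / [3] / [6]
  Insert 6 (step 8): P = [1, 2, 4, 6] / [3, 7] / [5] / [8];  Q = [1, 4, 5, 7] / [2, 8] / [3] / [6]
Final shape: (4, 2, 1, 1).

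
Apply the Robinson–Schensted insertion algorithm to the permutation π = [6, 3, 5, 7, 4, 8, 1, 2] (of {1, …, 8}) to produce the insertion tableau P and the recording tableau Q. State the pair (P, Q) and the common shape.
P = [1, 2, 7, 8] / [3, 4] / [5] / [6];  Q = [1, 3, 4, 6] / [2, 8] / [5] / [7];  common shape = (4, 2, 1, 1)

Row-insert the values π_1, π_2, … into P one at a time, bumping the leftmost entry strictly greater than the inserted value down to the next row. The recording tableau Q records, in position (i, j), the step at which that cell was added to P.
  Insert 6 (step 1): P = [6];  Q = [1]
  Insert 3 (step 2): P = [3] / [6];  Q = [1] / [2]
  Insert 5 (step 3): P = [3, 5] / [6];  Q = [1, 3] / [2]
  Insert 7 (step 4): P = [3, 5, 7] / [6];  Q = [1, 3, 4] / [2]
  Insert 4 (step 5): P = [3, 4, 7] / [5] / [6];  Q = [1, 3, 4] / [2] / [5]
  Insert 8 (step 6): P = [3, 4, 7, 8] / [5] / [6];  Q = [1, 3, 4, 6] / [2] / [5]
  Insert 1 (step 7): P = [1, 4, 7, 8] / [3] / [5] / [6];  Q = [1, 3, 4, 6] / [2] / [5] / [7]
  Insert 2 (step 8): P = [1, 2, 7, 8] / [3, 4] / [5] / [6];  Q = [1, 3, 4, 6] / [2, 8] / [5] / [7]
Final shape: (4, 2, 1, 1).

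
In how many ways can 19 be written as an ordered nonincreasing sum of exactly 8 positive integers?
p(19, 8 parts) = 52

Partitions of n into exactly k parts are in bijection with partitions of n − k into at most k parts (subtract 1 from each part). So p(19, exactly 8) = p(11, parts ≤ 8). Computing via the recurrence p(m, j) = p(m, j−1) + p(m−j, j) gives 52.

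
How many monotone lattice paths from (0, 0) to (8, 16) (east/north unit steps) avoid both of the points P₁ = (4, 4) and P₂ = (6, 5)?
Number of paths = 588415

Inclusion–exclusion. Total paths: C(24, 8) = 735471. Through P₁: C(8, 4)·C(16, 4) = 127400. Through P₂: C(11, 6)·C(13, 2) = 36036. Since P₁ is strictly southwest of P₂, a monotone path through both must visit P₁ then P₂; paths through both = C(8, 4)·C(3, 2)·C(13, 2) = 16380. Avoid both = 735471 − 127400 − 36036 + 16380 = 588415.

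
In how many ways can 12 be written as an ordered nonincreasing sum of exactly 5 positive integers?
p(12, 5 parts) = 13

Partitions of n into exactly k parts ↔ partitions of n − k into at most k parts (subtract 1 from each part). For n = 12, k = 5, the partitions are: 8+1+1+1+1, 7+2+1+1+1, 6+3+1+1+1, 6+2+2+1+1, 5+4+1+1+1, 5+3+2+1+1, 5+2+2+2+1, 4+4+2+1+1, 4+3+3+1+1, 4+3+2+2+1, 4+2+2+2+2, 3+3+3+2+1, 3+3+2+2+2. Count = 13.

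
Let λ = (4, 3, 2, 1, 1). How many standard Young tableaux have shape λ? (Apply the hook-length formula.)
# SYT of shape (4, 3, 2, 1, 1) = 2310

Hook-length formula: f^λ = n! / Π hook(c), product over all cells c of the Young diagram. For λ = (4, 3, 2, 1, 1), n = 11 boxes. Hook lengths by row (left-to-right, top-to-bottom): [8, 5, 3, 1]; [6, 3, 1]; [4, 1]; [2]; [1]. Product of hooks = 17280. So f^λ = 11! / 17280 = 39916800 / 17280 = 2310.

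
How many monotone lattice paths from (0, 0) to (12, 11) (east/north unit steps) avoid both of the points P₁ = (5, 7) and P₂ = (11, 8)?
Number of paths = 810566

Inclusion–exclusion. Total paths: C(23, 12) = 1352078. Through P₁: C(12, 5)·C(11, 7) = 261360. Through P₂: C(19, 11)·C(4, 1) = 302328. Since P₁ is strictly southwest of P₂, a monotone path through both must visit P₁ then P₂; paths through both = C(12, 5)·C(7, 6)·C(4, 1) = 22176. Avoid both = 1352078 − 261360 − 302328 + 22176 = 810566.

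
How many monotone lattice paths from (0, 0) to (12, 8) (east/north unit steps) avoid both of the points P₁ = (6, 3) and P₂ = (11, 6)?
Number of paths = 64146

Inclusion–exclusion. Total paths: C(20, 12) = 125970. Through P₁: C(9, 6)·C(11, 6) = 38808. Through P₂: C(17, 11)·C(3, 1) = 37128. Since P₁ is strictly southwest of P₂, a monotone path through both must visit P₁ then P₂; paths through both = C(9, 6)·C(8, 5)·C(3, 1) = 14112. Avoid both = 125970 − 38808 − 37128 + 14112 = 64146.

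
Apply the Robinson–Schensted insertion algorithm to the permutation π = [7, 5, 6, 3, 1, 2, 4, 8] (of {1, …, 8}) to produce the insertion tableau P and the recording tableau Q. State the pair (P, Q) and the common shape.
P = [1, 2, 4, 8] / [3, 6] / [5] / [7];  Q = [1, 3, 7, 8] / [2, 6] / [4] / [5];  common shape = (4, 2, 1, 1)

Row-insert the values π_1, π_2, … into P one at a time, bumping the leftmost entry strictly greater than the inserted value down to the next row. The recording tableau Q records, in position (i, j), the step at which that cell was added to P.
  Insert 7 (step 1): P = [7];  Q = [1]
  Insert 5 (step 2): P = [5] / [7];  Q = [1] / [2]
  Insert 6 (step 3): P = [5, 6] / [7];  Q = [1, 3] / [2]
  Insert 3 (step 4): P = [3, 6] / [5] / [7];  Q = [1, 3] / [2] / [4]
  Insert 1 (step 5): P = [1, 6] / [3] / [5] / [7];  Q = [1, 3] / [2] / [4] / [5]
  Insert 2 (step 6): P = [1, 2] / [3, 6] / [5] / [7];  Q = [1, 3] / [2, 6] / [4] / [5]
  Insert 4 (step 7): P = [1, 2, 4] / [3, 6] / [5] / [7];  Q = [1, 3, 7] / [2, 6] / [4] / [5]
  Insert 8 (step 8): P = [1, 2, 4, 8] / [3, 6] / [5] / [7];  Q = [1, 3, 7, 8] / [2, 6] / [4] / [5]
Final shape: (4, 2, 1, 1).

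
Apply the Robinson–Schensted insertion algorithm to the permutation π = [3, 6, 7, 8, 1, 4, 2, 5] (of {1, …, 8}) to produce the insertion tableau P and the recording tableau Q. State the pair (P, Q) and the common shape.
P = [1, 2, 5, 8] / [3, 4, 7] / [6];  Q = [1, 2, 3, 4] / [5, 6, 8] / [7];  common shape = (4, 3, 1)

Row-insert the values π_1, π_2, … into P one at a time, bumping the leftmost entry strictly greater than the inserted value down to the next row. The recording tableau Q records, in position (i, j), the step at which that cell was added to P.
  Insert 3 (step 1): P = [3];  Q = [1]
  Insert 6 (step 2): P = [3, 6];  Q = [1, 2]
  Insert 7 (step 3): P = [3, 6, 7];  Q = [1, 2, 3]
  Insert 8 (step 4): P = [3, 6, 7, 8];  Q = [1, 2, 3, 4]
  Insert 1 (step 5): P = [1, 6, 7, 8] / [3];  Q = [1, 2, 3, 4] / [5]
  Insert 4 (step 6): P = [1, 4, 7, 8] / [3, 6];  Q = [1, 2, 3, 4] / [5, 6]
  Insert 2 (step 7): P = [1, 2, 7, 8] / [3, 4] / [6];  Q = [1, 2, 3, 4] / [5, 6] / [7]
  Insert 5 (step 8): P = [1, 2, 5, 8] / [3, 4, 7] / [6];  Q = [1, 2, 3, 4] / [5, 6, 8] / [7]
Final shape: (4, 3, 1).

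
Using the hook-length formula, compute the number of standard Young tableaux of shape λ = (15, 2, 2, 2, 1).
# SYT of shape (15, 2, 2, 2, 1) = 1552320

Hook-length formula: f^λ = n! / Π hook(c), product over all cells c of the Young diagram. For λ = (15, 2, 2, 2, 1), n = 22 boxes. Hook lengths by row (left-to-right, top-to-bottom): [19, 17, 13, 12, 11, 10, 9, 8, 7, 6, 5, 4, 3, 2, 1]; [5, 3]; [4, 2]; [3, 1]; [1]. Product of hooks = 724077978624000. So f^λ = 22! / 724077978624000 = 1124000727777607680000 / 724077978624000 = 1552320.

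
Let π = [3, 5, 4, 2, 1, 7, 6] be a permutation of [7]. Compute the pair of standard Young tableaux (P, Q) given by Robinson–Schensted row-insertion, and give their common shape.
P = [1, 4, 6] / [2, 7] / [3] / [5];  Q = [1, 2, 6] / [3, 7] / [4] / [5];  common shape = (3, 2, 1, 1)

Row-insert the values π_1, π_2, … into P one at a time, bumping the leftmost entry strictly greater than the inserted value down to the next row. The recording tableau Q records, in position (i, j), the step at which that cell was added to P.
  Insert 3 (step 1): P = [3];  Q = [1]
  Insert 5 (step 2): P = [3, 5];  Q = [1, 2]
  Insert 4 (step 3): P = [3, 4] / [5];  Q = [1, 2] / [3]
  Insert 2 (step 4): P = [2, 4] / [3] / [5];  Q = [1, 2] / [3] / [4]
  Insert 1 (step 5): P = [1, 4] / [2] / [3] / [5];  Q = [1, 2] / [3] / [4] / [5]
  Insert 7 (step 6): P = [1, 4, 7] / [2] / [3] / [5];  Q = [1, 2, 6] / [3] / [4] / [5]
  Insert 6 (step 7): P = [1, 4, 6] / [2, 7] / [3] / [5];  Q = [1, 2, 6] / [3, 7] / [4] / [5]
Final shape: (3, 2, 1, 1).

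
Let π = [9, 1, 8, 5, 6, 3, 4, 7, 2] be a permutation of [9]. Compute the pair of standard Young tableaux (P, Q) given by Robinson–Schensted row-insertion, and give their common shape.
P = [1, 2, 4, 7] / [3, 6] / [5] / [8] / [9];  Q = [1, 3, 5, 8] / [2, 7] / [4] / [6] / [9];  common shape = (4, 2, 1, 1, 1)

Row-insert the values π_1, π_2, … into P one at a time, bumping the leftmost entry strictly greater than the inserted value down to the next row. The recording tableau Q records, in position (i, j), the step at which that cell was added to P.
  Insert 9 (step 1): P = [9];  Q = [1]
  Insert 1 (step 2): P = [1] / [9];  Q = [1] / [2]
  Insert 8 (step 3): P = [1, 8] / [9];  Q = [1, 3] / [2]
  Insert 5 (step 4): P = [1, 5] / [8] / [9];  Q = [1, 3] / [2] / [4]
  Insert 6 (step 5): P = [1, 5, 6] / [8] / [9];  Q = [1, 3, 5] / [2] / [4]
  Insert 3 (step 6): P = [1, 3, 6] / [5] / [8] / [9];  Q = [1, 3, 5] / [2] / [4] / [6]
  Insert 4 (step 7): P = [1, 3, 4] / [5, 6] / [8] / [9];  Q = [1, 3, 5] / [2, 7] / [4] / [6]
  Insert 7 (step 8): P = [1, 3, 4, 7] / [5, 6] / [8] / [9];  Q = [1, 3, 5, 8] / [2, 7] / [4] / [6]
  Insert 2 (step 9): P = [1, 2, 4, 7] / [3, 6] / [5] / [8] / [9];  Q = [1, 3, 5, 8] / [2, 7] / [4] / [6] / [9]
Final shape: (4, 2, 1, 1, 1).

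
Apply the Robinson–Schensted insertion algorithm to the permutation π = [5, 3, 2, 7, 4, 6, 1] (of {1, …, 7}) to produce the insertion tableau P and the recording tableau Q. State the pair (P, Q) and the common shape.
P = [1, 4, 6] / [2, 7] / [3] / [5];  Q = [1, 4, 6] / [2, 5] / [3] / [7];  common shape = (3, 2, 1, 1)

Row-insert the values π_1, π_2, … into P one at a time, bumping the leftmost entry strictly greater than the inserted value down to the next row. The recording tableau Q records, in position (i, j), the step at which that cell was added to P.
  Insert 5 (step 1): P = [5];  Q = [1]
  Insert 3 (step 2): P = [3] / [5];  Q = [1] / [2]
  Insert 2 (step 3): P = [2] / [3] / [5];  Q = [1] / [2] / [3]
  Insert 7 (step 4): P = [2, 7] / [3] / [5];  Q = [1, 4] / [2] / [3]
  Insert 4 (step 5): P = [2, 4] / [3, 7] / [5];  Q = [1, 4] / [2, 5] / [3]
  Insert 6 (step 6): P = [2, 4, 6] / [3, 7] / [5];  Q = [1, 4, 6] / [2, 5] / [3]
  Insert 1 (step 7): P = [1, 4, 6] / [2, 7] / [3] / [5];  Q = [1, 4, 6] / [2, 5] / [3] / [7]
Final shape: (3, 2, 1, 1).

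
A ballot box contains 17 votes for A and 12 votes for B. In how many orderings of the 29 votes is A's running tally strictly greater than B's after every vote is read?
Strict-lead orderings = 8947575

Total orderings of the 29 votes with 17 for A: C(29, 17) = 51895935. By the Bertrand ballot formula (Cycle Lemma / reflection principle), the number of orderings in which A is strictly ahead of B throughout is (p − q)/(p + q) · C(p + q, p) = (17 − 12)/(17 + 12) · 51895935 = 8947575.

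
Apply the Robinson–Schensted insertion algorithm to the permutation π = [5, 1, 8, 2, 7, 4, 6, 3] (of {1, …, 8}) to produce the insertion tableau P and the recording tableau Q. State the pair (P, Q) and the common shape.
P = [1, 2, 3, 6] / [4, 7] / [5] / [8];  Q = [1, 3, 5, 7] / [2, 4] / [6] / [8];  common shape = (4, 2, 1, 1)

Row-insert the values π_1, π_2, … into P one at a time, bumping the leftmost entry strictly greater than the inserted value down to the next row. The recording tableau Q records, in position (i, j), the step at which that cell was added to P.
  Insert 5 (step 1): P = [5];  Q = [1]
  Insert 1 (step 2): P = [1] / [5];  Q = [1] / [2]
  Insert 8 (step 3): P = [1, 8] / [5];  Q = [1, 3] / [2]
  Insert 2 (step 4): P = [1, 2] / [5, 8];  Q = [1, 3] / [2, 4]
  Insert 7 (step 5): P = [1, 2, 7] / [5, 8];  Q = [1, 3, 5] / [2, 4]
  Insert 4 (step 6): P = [1, 2, 4] / [5, 7] / [8];  Q = [1, 3, 5] / [2, 4] / [6]
  Insert 6 (step 7): P = [1, 2, 4, 6] / [5, 7] / [8];  Q = [1, 3, 5, 7] / [2, 4] / [6]
  Insert 3 (step 8): P = [1, 2, 3, 6] / [4, 7] / [5] / [8];  Q = [1, 3, 5, 7] / [2, 4] / [6] / [8]
Final shape: (4, 2, 1, 1).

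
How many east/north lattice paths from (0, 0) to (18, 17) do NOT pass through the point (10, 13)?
Number of paths = 3971254980

Total paths from (0, 0) to (18, 17): C(35, 18) = 4537567650. Paths through (10, 13): (paths (0, 0) → (10, 13)) × (paths (10, 13) → (18, 17)) = C(23, 10) · C(12, 8) = 1144066 · 495 = 566312670. Avoidance count = 4537567650 − 566312670 = 3971254980.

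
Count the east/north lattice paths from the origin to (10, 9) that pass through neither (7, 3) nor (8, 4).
Number of paths = 76943

Inclusion–exclusion. Total paths: C(19, 10) = 92378. Through P₁: C(10, 7)·C(9, 3) = 10080. Through P₂: C(12, 8)·C(7, 2) = 10395. Since P₁ is strictly southwest of P₂, a monotone path through both must visit P₁ then P₂; paths through both = C(10, 7)·C(2, 1)·C(7, 2) = 5040. Avoid both = 92378 − 10080 − 10395 + 5040 = 76943.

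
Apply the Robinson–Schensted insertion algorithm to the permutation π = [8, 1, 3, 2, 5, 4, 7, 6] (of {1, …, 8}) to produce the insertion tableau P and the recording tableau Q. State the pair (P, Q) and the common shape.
P = [1, 2, 4, 6] / [3, 5, 7] / [8];  Q = [1, 3, 5, 7] / [2, 6, 8] / [4];  common shape = (4, 3, 1)

Row-insert the values π_1, π_2, … into P one at a time, bumping the leftmost entry strictly greater than the inserted value down to the next row. The recording tableau Q records, in position (i, j), the step at which that cell was added to P.
  Insert 8 (step 1): P = [8];  Q = [1]
  Insert 1 (step 2): P = [1] / [8];  Q = [1] / [2]
  Insert 3 (step 3): P = [1, 3] / [8];  Q = [1, 3] / [2]
  Insert 2 (step 4): P = [1, 2] / [3] / [8];  Q = [1, 3] / [2] / [4]
  Insert 5 (step 5): P = [1, 2, 5] / [3] / [8];  Q = [1, 3, 5] / [2] / [4]
  Insert 4 (step 6): P = [1, 2, 4] / [3, 5] / [8];  Q = [1, 3, 5] / [2, 6] / [4]
  Insert 7 (step 7): P = [1, 2, 4, 7] / [3, 5] / [8];  Q = [1, 3, 5, 7] / [2, 6] / [4]
  Insert 6 (step 8): P = [1, 2, 4, 6] / [3, 5, 7] / [8];  Q = [1, 3, 5, 7] / [2, 6, 8] / [4]
Final shape: (4, 3, 1).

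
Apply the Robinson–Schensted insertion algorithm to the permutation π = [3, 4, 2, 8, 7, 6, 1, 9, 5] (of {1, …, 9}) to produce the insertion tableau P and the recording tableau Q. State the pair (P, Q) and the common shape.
P = [1, 4, 5, 9] / [2, 6] / [3, 7] / [8];  Q = [1, 2, 4, 8] / [3, 5] / [6, 9] / [7];  common shape = (4, 2, 2, 1)

Row-insert the values π_1, π_2, … into P one at a time, bumping the leftmost entry strictly greater than the inserted value down to the next row. The recording tableau Q records, in position (i, j), the step at which that cell was added to P.
  Insert 3 (step 1): P = [3];  Q = [1]
  Insert 4 (step 2): P = [3, 4];  Q = [1, 2]
  Insert 2 (step 3): P = [2, 4] / [3];  Q = [1, 2] / [3]
  Insert 8 (step 4): P = [2, 4, 8] / [3];  Q = [1, 2, 4] / [3]
  Insert 7 (step 5): P = [2, 4, 7] / [3, 8];  Q = [1, 2, 4] / [3, 5]
  Insert 6 (step 6): P = [2, 4, 6] / [3, 7] / [8];  Q = [1, 2, 4] / [3, 5] / [6]
  Insert 1 (step 7): P = [1, 4, 6] / [2, 7] / [3] / [8];  Q = [1, 2, 4] / [3, 5] / [6] / [7]
  Insert 9 (step 8): P = [1, 4, 6, 9] / [2, 7] / [3] / [8];  Q = [1, 2, 4, 8] / [3, 5] / [6] / [7]
  Insert 5 (step 9): P = [1, 4, 5, 9] / [2, 6] / [3, 7] / [8];  Q = [1, 2, 4, 8] / [3, 5] / [6, 9] / [7]
Final shape: (4, 2, 2, 1).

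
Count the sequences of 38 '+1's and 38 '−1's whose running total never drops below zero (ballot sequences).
C_38 = 176733862787006701400

These ballot sequences are counted by the Catalan number C_n = (1/(n + 1)) · C(2n, n). For n = 38: C_38 = (1/39) · C(76, 38) = 6892620648693261354600/39 = 176733862787006701400.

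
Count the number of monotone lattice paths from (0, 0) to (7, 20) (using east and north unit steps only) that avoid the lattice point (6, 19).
Number of paths = 533830

Total paths from (0, 0) to (7, 20): C(27, 7) = 888030. Paths through (6, 19): (paths (0, 0) → (6, 19)) × (paths (6, 19) → (7, 20)) = C(25, 6) · C(2, 1) = 177100 · 2 = 354200. Avoidance count = 888030 − 354200 = 533830.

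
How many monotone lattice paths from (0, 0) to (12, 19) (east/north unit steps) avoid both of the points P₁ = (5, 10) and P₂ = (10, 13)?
Number of paths = 79441061

Inclusion–exclusion. Total paths: C(31, 12) = 141120525. Through P₁: C(15, 5)·C(16, 7) = 34354320. Through P₂: C(23, 10)·C(8, 2) = 32033848. Since P₁ is strictly southwest of P₂, a monotone path through both must visit P₁ then P₂; paths through both = C(15, 5)·C(8, 5)·C(8, 2) = 4708704. Avoid both = 141120525 − 34354320 − 32033848 + 4708704 = 79441061.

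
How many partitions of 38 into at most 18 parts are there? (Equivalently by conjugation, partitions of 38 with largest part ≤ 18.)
p(38, parts ≤ 18) = 23928

Use the recurrence p(n, m) = p(n, m−1) + p(n−m, m): either the largest part is < m (count p(n, m−1)) or the largest part is exactly m (remove one copy of m, count p(n−m, m)). With p(0, ·) = 1 this gives p(38, parts ≤ 18) = 23928. (By conjugating Young diagrams, this also counts partitions of 38 into at most 18 parts.)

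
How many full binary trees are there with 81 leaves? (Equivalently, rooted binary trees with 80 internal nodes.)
C_80 = 1136359577947336271931632877004667456667613940

These full binary trees are counted by the Catalan number C_n = (1/(n + 1)) · C(2n, n). For n = 80: C_80 = (1/81) · C(160, 80) = 92045125813734238026462263037378063990076729140/81 = 1136359577947336271931632877004667456667613940.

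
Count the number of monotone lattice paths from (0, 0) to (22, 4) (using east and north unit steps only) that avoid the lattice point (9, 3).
Number of paths = 11870

Total paths from (0, 0) to (22, 4): C(26, 22) = 14950. Paths through (9, 3): (paths (0, 0) → (9, 3)) × (paths (9, 3) → (22, 4)) = C(12, 9) · C(14, 13) = 220 · 14 = 3080. Avoidance count = 14950 − 3080 = 11870.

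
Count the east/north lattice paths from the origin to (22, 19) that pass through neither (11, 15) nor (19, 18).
Number of paths = 168525199800

Inclusion–exclusion. Total paths: C(41, 22) = 244662670200. Through P₁: C(26, 11)·C(15, 11) = 10546208400. Through P₂: C(37, 19)·C(4, 3) = 70690527600. Since P₁ is strictly southwest of P₂, a monotone path through both must visit P₁ then P₂; paths through both = C(26, 11)·C(11, 8)·C(4, 3) = 5099265600. Avoid both = 244662670200 − 10546208400 − 70690527600 + 5099265600 = 168525199800.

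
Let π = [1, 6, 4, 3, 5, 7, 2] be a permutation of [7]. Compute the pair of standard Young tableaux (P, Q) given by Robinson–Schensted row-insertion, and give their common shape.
P = [1, 2, 5, 7] / [3] / [4] / [6];  Q = [1, 2, 5, 6] / [3] / [4] / [7];  common shape = (4, 1, 1, 1)

Row-insert the values π_1, π_2, … into P one at a time, bumping the leftmost entry strictly greater than the inserted value down to the next row. The recording tableau Q records, in position (i, j), the step at which that cell was added to P.
  Insert 1 (step 1): P = [1];  Q = [1]
  Insert 6 (step 2): P = [1, 6];  Q = [1, 2]
  Insert 4 (step 3): P = [1, 4] / [6];  Q = [1, 2] / [3]
  Insert 3 (step 4): P = [1, 3] / [4] / [6];  Q = [1, 2] / [3] / [4]
  Insert 5 (step 5): P = [1, 3, 5] / [4] / [6];  Q = [1, 2, 5] / [3] / [4]
  Insert 7 (step 6): P = [1, 3, 5, 7] / [4] / [6];  Q = [1, 2, 5, 6] / [3] / [4]
  Insert 2 (step 7): P = [1, 2, 5, 7] / [3] / [4] / [6];  Q = [1, 2, 5, 6] / [3] / [4] / [7]
Final shape: (4, 1, 1, 1).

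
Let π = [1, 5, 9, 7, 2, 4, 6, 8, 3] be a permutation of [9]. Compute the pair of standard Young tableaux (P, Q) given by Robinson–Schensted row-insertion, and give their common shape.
P = [1, 2, 3, 6, 8] / [4, 7] / [5] / [9];  Q = [1, 2, 3, 7, 8] / [4, 6] / [5] / [9];  common shape = (5, 2, 1, 1)

Row-insert the values π_1, π_2, … into P one at a time, bumping the leftmost entry strictly greater than the inserted value down to the next row. The recording tableau Q records, in position (i, j), the step at which that cell was added to P.
  Insert 1 (step 1): P = [1];  Q = [1]
  Insert 5 (step 2): P = [1, 5];  Q = [1, 2]
  Insert 9 (step 3): P = [1, 5, 9];  Q = [1, 2, 3]
  Insert 7 (step 4): P = [1, 5, 7] / [9];  Q = [1, 2, 3] / [4]
  Insert 2 (step 5): P = [1, 2, 7] / [5] / [9];  Q = [1, 2, 3] / [4] / [5]
  Insert 4 (step 6): P = [1, 2, 4] / [5, 7] / [9];  Q = [1, 2, 3] / [4, 6] / [5]
  Insert 6 (step 7): P = [1, 2, 4, 6] / [5, 7] / [9];  Q = [1, 2, 3, 7] / [4, 6] / [5]
  Insert 8 (step 8): P = [1, 2, 4, 6, 8] / [5, 7] / [9];  Q = [1, 2, 3, 7, 8] / [4, 6] / [5]
  Insert 3 (step 9): P = [1, 2, 3, 6, 8] / [4, 7] / [5] / [9];  Q = [1, 2, 3, 7, 8] / [4, 6] / [5] / [9]
Final shape: (5, 2, 1, 1).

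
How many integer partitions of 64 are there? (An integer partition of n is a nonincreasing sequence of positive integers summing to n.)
p(64) = 1741630

Compute p(n) via the recurrence p(n, m) = p(n, m−1) + p(n−m, m), where p(n, m) counts partitions of n with all parts ≤ m and p(n) = p(n, n). The base cases are p(0, m) = 1 and p(n, 0) = 0 for n > 0. Filling the table yields p(64) = 1741630. (Euler's pentagonal recurrence is an alternative.)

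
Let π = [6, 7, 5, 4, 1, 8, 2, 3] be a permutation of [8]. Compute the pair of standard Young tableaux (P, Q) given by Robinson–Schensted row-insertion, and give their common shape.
P = [1, 2, 3] / [4, 7, 8] / [5] / [6];  Q = [1, 2, 6] / [3, 7, 8] / [4] / [5];  common shape = (3, 3, 1, 1)

Row-insert the values π_1, π_2, … into P one at a time, bumping the leftmost entry strictly greater than the inserted value down to the next row. The recording tableau Q records, in position (i, j), the step at which that cell was added to P.
  Insert 6 (step 1): P = [6];  Q = [1]
  Insert 7 (step 2): P = [6, 7];  Q = [1, 2]
  Insert 5 (step 3): P = [5, 7] / [6];  Q = [1, 2] / [3]
  Insert 4 (step 4): P = [4, 7] / [5] / [6];  Q = [1, 2] / [3] / [4]
  Insert 1 (step 5): P = [1, 7] / [4] / [5] / [6];  Q = [1, 2] / [3] / [4] / [5]
  Insert 8 (step 6): P = [1, 7, 8] / [4] / [5] / [6];  Q = [1, 2, 6] / [3] / [4] / [5]
  Insert 2 (step 7): P = [1, 2, 8] / [4, 7] / [5] / [6];  Q = [1, 2, 6] / [3, 7] / [4] / [5]
  Insert 3 (step 8): P = [1, 2, 3] / [4, 7, 8] / [5] / [6];  Q = [1, 2, 6] / [3, 7, 8] / [4] / [5]
Final shape: (3, 3, 1, 1).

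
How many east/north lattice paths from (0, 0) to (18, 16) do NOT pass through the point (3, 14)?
Number of paths = 2203868950

Total paths from (0, 0) to (18, 16): C(34, 18) = 2203961430. Paths through (3, 14): (paths (0, 0) → (3, 14)) × (paths (3, 14) → (18, 16)) = C(17, 3) · C(17, 15) = 680 · 136 = 92480. Avoidance count = 2203961430 − 92480 = 2203868950.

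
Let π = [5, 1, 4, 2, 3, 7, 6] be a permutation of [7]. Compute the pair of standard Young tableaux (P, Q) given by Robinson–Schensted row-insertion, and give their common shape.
P = [1, 2, 3, 6] / [4, 7] / [5];  Q = [1, 3, 5, 6] / [2, 7] / [4];  common shape = (4, 2, 1)

Row-insert the values π_1, π_2, … into P one at a time, bumping the leftmost entry strictly greater than the inserted value down to the next row. The recording tableau Q records, in position (i, j), the step at which that cell was added to P.
  Insert 5 (step 1): P = [5];  Q = [1]
  Insert 1 (step 2): P = [1] / [5];  Q = [1] / [2]
  Insert 4 (step 3): P = [1, 4] / [5];  Q = [1, 3] / [2]
  Insert 2 (step 4): P = [1, 2] / [4] / [5];  Q = [1, 3] / [2] / [4]
  Insert 3 (step 5): P = [1, 2, 3] / [4] / [5];  Q = [1, 3, 5] / [2] / [4]
  Insert 7 (step 6): P = [1, 2, 3, 7] / [4] / [5];  Q = [1, 3, 5, 6] / [2] / [4]
  Insert 6 (step 7): P = [1, 2, 3, 6] / [4, 7] / [5];  Q = [1, 3, 5, 6] / [2, 7] / [4]
Final shape: (4, 2, 1).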